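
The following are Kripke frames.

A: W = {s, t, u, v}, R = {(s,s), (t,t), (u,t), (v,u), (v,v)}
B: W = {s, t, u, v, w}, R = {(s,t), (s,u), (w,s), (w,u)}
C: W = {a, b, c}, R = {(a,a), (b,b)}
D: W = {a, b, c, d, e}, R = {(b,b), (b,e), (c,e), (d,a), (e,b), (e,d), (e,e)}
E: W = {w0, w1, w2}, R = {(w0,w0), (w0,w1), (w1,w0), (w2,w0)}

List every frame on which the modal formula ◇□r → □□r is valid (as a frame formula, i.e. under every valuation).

This is the axiom for a generalized confluence (Geach) condition; its first-order frame correspondent is ∀x ∀y ∀z ((xRy ∧ xR²z) → ∃w (yRw ∧ z = w)).
A: fails — vRu, vR²u but no w with uRw and u=w.
B: fails — wRu, wR²t but no w* with uRw* and t=w*.
C: condition met.
D: fails — bRb, bR²d but no w with bRw and d=w.
E: fails — w0Rw1, w0R²w1 but no w with w1Rw and w1=w.

C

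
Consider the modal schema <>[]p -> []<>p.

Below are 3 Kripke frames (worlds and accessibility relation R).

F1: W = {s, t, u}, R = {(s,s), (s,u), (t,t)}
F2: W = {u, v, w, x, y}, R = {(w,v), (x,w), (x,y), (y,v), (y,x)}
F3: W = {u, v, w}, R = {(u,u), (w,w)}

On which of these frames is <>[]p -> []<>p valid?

F3

Frame correspondent (Sahlqvist): forall x forall y forall z (Rxy & Rxz -> exists w (Ryw & Rzw)) — i.e. convergence.
F1: fails — Rsu and Rsu but u and u have no common successor.
F2: fails — Rwv and Rwv but v and v have no common successor.
F3: condition met.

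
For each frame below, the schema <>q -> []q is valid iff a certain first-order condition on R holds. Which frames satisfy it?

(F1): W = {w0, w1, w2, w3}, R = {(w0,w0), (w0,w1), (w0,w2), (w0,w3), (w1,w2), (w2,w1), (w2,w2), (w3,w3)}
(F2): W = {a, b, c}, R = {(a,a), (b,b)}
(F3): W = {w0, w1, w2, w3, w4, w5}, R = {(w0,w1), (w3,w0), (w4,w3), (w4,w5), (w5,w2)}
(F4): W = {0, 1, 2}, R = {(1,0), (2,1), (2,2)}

(F2)

This is the axiom for partial functionality; its first-order frame correspondent is forall x forall y forall z (Rxy & Rxz -> y = z).
(F1): fails — w0 sees both w0 and w1.
(F2): ✓.
(F3): fails — w4 sees both w3 and w5.
(F4): fails — 2 sees both 1 and 2.
Valid on: (F2).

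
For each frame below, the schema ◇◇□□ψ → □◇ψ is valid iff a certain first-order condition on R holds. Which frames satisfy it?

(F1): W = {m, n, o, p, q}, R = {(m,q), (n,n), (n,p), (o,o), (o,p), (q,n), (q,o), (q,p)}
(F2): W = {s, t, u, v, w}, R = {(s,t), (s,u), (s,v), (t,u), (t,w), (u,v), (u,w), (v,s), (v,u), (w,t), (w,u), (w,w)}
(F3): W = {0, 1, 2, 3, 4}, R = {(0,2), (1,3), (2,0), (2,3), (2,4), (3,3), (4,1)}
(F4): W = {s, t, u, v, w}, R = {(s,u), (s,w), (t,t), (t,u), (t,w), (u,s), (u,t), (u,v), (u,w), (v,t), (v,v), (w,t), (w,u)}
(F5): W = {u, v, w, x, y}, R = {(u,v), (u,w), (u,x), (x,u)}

Frame correspondent (Sahlqvist): ∀x ∀y ∀z ((xR²y ∧ xRz) → ∃w (yR²w ∧ zRw)) — i.e. a generalized confluence (Geach) condition.
(F1): fails — mR²p, mRq but no w with pR²w and qRw.
(F2): condition met.
(F3): fails — 2R²1, 2R0 but no w with 1R²w and 0Rw.
(F4): condition met.
(F5): fails — uR²u, uRv but no t with uR²t and vRt.
Valid on: (F2), (F4).

(F2), (F4)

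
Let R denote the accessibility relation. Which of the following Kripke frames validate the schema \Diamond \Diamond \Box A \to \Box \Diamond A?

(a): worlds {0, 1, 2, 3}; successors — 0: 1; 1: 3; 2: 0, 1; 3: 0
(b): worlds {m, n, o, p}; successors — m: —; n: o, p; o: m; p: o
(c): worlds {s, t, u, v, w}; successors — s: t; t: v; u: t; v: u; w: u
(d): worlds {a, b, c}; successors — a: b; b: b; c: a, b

The schema corresponds to a generalized confluence (Geach) condition: \forall x \forall y \forall z ((x R^2 y \wedge xRz) \to \exists w (yRw \wedge zRw)).
(a): fails — 0R²3, 0R1 but no w with 3Rw and 1Rw.
(b): fails — nR²m, nRo but no w with mRw and oRw.
(c): fails — sR²v, sRt but no w* with vRw* and tRw*.
(d): ✓.
Valid on: (d).

(d)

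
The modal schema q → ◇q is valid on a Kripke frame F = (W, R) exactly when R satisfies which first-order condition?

reflexivity: ∀x Rxx

Replacing q by ¬q and contraposing gives the equivalent schema □q → q.
Suppose □q→q is valid. At any x set V(q)={w : Rxw}. Then □q holds at x, so q holds at x, i.e. Rxx.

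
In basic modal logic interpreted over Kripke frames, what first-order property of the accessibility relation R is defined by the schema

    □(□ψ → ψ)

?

Suppose □(□ψ→ψ) is valid. Take Rxy and set V(ψ)={w : Ryw}. Then at y, □ψ holds; since □(□ψ→ψ) at x, □ψ→ψ at y, so ψ at y, i.e. Ryy.
Conversely, any frame satisfying ∀x ∀y (Rxy → Ryy) validates the schema.
Frame condition: ∀x ∀y (Rxy → Ryy).

shift-reflexivity: ∀x ∀y (Rxy → Ryy)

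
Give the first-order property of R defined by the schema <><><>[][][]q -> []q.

This is a Sahlqvist (Geach-type) schema ◇^3□^3q → □^1◇^0q.
Minimal-valuation argument: fix x; take any y with xR^3y and any z with xR^1z. Set V(q) to the set of worlds R-reachable from y in exactly 3 steps. Then □^3q holds at y, so the antecedent holds at x; validity forces ◇^0q at z, giving a w with zR^0w and yR^3w.
First-order correspondent: forall x forall y forall z ((x R^3 y & xRz) -> exists w (y R^3 w & z = w)).

forall x forall y forall z ((x R^3 y & xRz) -> exists w (y R^3 w & z = w))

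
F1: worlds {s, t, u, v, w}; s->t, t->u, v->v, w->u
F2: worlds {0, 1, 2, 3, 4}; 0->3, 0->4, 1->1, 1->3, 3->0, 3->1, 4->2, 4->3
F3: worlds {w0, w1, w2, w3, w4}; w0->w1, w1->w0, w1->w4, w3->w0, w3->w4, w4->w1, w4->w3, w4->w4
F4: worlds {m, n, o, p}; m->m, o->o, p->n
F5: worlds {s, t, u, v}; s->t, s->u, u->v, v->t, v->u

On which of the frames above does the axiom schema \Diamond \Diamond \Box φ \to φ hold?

F4

Frame correspondent (Sahlqvist): \forall x \forall y (x R^2 y \to \exists w (yRw \wedge x = w)) — i.e. a generalized confluence (Geach) condition.
F1: fails — sR²u but no w* with uRw* and s=w*.
F2: fails — 0R²0 but no w with 0Rw and 0=w.
F3: fails — w0R²w0 but no w with w0Rw and w0=w.
F4: holds.
F5: fails — sR²v but no w with vRw and s=w.
Valid on: F4.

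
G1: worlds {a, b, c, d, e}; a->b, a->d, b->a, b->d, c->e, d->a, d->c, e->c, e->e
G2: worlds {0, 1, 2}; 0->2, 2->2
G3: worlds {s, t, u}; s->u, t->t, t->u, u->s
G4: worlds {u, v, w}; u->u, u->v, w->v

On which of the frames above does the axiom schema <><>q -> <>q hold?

G2, G4

Frame correspondent (Sahlqvist): forall x forall y forall z (Rxy & Ryz -> Rxz) — i.e. transitivity.
G1: fails — Rdc and Rce but not Rde.
G2: holds.
G3: fails — Rsu and Rus but not Rss.
G4: holds.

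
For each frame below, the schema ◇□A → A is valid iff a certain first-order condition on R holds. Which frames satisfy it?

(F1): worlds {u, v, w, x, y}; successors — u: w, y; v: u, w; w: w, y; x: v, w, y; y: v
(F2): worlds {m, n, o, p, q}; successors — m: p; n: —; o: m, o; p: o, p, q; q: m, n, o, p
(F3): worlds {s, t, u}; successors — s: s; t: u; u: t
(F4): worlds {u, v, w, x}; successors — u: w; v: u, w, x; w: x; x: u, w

(F3)

Frame correspondent (Sahlqvist): ∀x ∀y (Rxy → Ryx) — i.e. symmetry.
(F1): fails — Rxw but not Rwx.
(F2): fails — Rom but not Rmo.
(F3): ✓.
(F4): fails — Ruw but not Rwu.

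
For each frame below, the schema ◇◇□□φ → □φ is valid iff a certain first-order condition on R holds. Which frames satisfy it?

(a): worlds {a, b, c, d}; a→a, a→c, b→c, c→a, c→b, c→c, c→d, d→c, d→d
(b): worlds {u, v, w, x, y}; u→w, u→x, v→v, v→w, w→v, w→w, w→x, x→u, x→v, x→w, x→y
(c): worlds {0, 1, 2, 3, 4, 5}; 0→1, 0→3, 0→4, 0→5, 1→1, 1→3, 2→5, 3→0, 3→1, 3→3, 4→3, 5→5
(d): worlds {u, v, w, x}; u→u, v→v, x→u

The schema corresponds to a generalized confluence (Geach) condition: ∀x ∀y ∀z ((xR²y ∧ xRz) → ∃w (yR²w ∧ z = w)).
(a): condition met.
(b): fails — uR²y, uRw but no t with yR²t and w=t.
(c): fails — 0R²0, 0R4 but no w with 0R²w and 4=w.
(d): condition met.

(a), (d)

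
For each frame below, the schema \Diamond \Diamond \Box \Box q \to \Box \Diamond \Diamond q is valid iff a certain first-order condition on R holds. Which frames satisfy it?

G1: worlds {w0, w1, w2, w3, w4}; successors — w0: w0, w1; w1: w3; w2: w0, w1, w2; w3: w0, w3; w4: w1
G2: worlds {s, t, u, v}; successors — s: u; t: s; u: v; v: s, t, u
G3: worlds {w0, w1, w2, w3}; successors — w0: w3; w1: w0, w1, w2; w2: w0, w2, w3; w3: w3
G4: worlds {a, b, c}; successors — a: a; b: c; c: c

G1, G3, G4

Frame correspondent (Sahlqvist): \forall x \forall y \forall z ((x R^2 y \wedge xRz) \to \exists w (y R^2 w \wedge z R^2 w)) — i.e. a generalized confluence (Geach) condition.
G1: ✓.
G2: fails — tR²u, tRs but no w with uR²w and sR²w.
G3: ✓.
G4: ✓.
Valid on: G1, G3, G4.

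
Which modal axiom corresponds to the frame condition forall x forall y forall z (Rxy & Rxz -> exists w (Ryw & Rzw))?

◇□p → □◇p

The condition is convergence. The .2 schema ◇□p → □◇p defines it.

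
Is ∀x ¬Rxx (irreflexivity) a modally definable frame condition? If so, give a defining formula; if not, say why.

Any modally definable frame class is closed under surjective bounded morphisms.
The 3-cycle (worlds 0,1,2 with 0→1→2→0) is irreflexive, and the map sending every world to a single reflexive point • is a surjective bounded morphism (forth: every edge maps to (•,•); back: every world has a successor). So any modal formula valid on the 3-cycle is also valid on the reflexive point, which is not irreflexive.
Hence irreflexivity is not modally definable.

No — not modally definable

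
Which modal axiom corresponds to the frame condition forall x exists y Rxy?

□s → ◇s

The condition is seriality. The D schema □s → ◇s defines it.
Suppose □s→◇s is valid. At any x set V(s)=W. Then □s at x, so ◇s at x, so x has a successor.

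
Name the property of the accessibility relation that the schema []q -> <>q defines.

Seriality

This is the D axiom.
It corresponds to seriality: forall x exists y Rxy.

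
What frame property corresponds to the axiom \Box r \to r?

Suppose □r→r is valid. At any x set V(r)={w : Rxw}. Then □r holds at x, so r holds at x, i.e. Rxx.

Reflexivity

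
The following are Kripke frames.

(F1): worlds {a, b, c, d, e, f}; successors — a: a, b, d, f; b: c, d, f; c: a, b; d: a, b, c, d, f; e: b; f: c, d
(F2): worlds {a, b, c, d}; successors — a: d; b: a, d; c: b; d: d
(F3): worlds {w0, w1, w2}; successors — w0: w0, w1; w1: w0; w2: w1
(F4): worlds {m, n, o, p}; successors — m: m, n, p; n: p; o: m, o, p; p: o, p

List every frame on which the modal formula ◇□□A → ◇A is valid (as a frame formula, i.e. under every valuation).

(F1), (F3), (F4)

Frame correspondent (Sahlqvist): ∀x ∀y (xRy → ∃w (yR²w ∧ xRw)) — i.e. a generalized confluence (Geach) condition.
(F1): condition met.
(F2): fails — cRb but no w with bR²w and cRw.
(F3): condition met.
(F4): condition met.
Valid on: (F1), (F3), (F4).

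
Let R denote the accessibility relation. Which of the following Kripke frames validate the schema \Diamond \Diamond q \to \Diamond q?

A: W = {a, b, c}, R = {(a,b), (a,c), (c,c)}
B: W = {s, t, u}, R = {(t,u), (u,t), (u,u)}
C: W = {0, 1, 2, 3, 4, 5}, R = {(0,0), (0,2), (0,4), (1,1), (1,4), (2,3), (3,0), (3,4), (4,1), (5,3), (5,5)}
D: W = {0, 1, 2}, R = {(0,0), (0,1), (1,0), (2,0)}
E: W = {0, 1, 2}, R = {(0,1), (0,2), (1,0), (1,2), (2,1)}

A

Frame correspondent (Sahlqvist): \forall x \forall y \forall z (Rxy \wedge Ryz \to Rxz) — i.e. transitivity.
A: satisfies the condition.
B: fails — Rtu and Rut but not Rtt.
C: fails — R34 and R41 but not R31.
D: fails — R10 and R01 but not R11.
E: fails — R10 and R01 but not R11.
Valid on: A.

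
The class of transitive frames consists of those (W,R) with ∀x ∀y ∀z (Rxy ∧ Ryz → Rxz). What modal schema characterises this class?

□q → □□q

A defining formula is □q → □□q (the 4 axiom).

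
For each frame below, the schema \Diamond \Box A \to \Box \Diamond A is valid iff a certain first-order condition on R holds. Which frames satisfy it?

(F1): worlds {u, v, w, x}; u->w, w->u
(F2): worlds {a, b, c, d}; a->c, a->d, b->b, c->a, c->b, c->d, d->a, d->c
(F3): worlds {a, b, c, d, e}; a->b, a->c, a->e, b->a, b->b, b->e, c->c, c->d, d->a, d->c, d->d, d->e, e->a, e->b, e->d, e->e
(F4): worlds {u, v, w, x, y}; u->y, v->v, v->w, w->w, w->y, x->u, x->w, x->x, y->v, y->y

This is the axiom for convergence; its first-order frame correspondent is \forall x \forall y \forall z (Rxy \wedge Rxz \to \exists w (Ryw \wedge Rzw)).
(F1): ✓.
(F2): fails — Rcd and Rcb but d and b have no common successor.
(F3): fails — Rab and Rac but b and c have no common successor.
(F4): fails — Rxu and Rxx but u and x have no common successor.

(F1)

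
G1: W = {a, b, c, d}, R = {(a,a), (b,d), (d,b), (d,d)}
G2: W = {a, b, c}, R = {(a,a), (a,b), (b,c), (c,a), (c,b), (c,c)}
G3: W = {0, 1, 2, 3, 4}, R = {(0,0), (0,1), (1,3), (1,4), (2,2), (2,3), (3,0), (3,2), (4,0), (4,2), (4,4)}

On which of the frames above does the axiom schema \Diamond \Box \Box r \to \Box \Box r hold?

G1, G2

Frame correspondent (Sahlqvist): \forall x \forall y \forall z ((xRy \wedge x R^2 z) \to \exists w (y R^2 w \wedge z = w)) — i.e. a generalized confluence (Geach) condition.
G1: condition met.
G2: condition met.
G3: fails — 0R1, 0R²1 but no w with 1R²w and 1=w.
Valid on: G1, G2.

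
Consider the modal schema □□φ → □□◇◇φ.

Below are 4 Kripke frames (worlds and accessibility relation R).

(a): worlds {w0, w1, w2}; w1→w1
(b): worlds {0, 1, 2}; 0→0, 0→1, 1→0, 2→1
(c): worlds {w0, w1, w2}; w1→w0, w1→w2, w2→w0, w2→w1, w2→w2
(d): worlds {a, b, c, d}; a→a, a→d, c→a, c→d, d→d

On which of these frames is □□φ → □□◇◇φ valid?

The schema corresponds to a generalized confluence (Geach) condition: ∀x ∀z (xR²z → ∃w (xR²w ∧ zR²w)).
(a): satisfies the condition.
(b): satisfies the condition.
(c): fails — w1R²w0 but no w with w1R²w and w0R²w.
(d): satisfies the condition.

(a), (b), (d)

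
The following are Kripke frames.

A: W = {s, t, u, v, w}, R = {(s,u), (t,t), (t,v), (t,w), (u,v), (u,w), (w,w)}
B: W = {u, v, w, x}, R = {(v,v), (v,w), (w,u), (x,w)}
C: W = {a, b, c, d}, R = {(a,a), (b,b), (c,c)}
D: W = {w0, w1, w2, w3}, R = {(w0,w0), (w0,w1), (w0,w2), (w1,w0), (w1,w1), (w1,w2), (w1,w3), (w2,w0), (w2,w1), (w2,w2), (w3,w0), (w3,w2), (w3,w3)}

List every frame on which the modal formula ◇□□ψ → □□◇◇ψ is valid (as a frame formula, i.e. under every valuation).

C, D

Frame correspondent (Sahlqvist): ∀x ∀y ∀z ((xRy ∧ xR²z) → ∃w (yR²w ∧ zR²w)) — i.e. a generalized confluence (Geach) condition.
A: fails — sRu, sR²v but no w* with uR²w* and vR²w*.
B: fails — vRv, vR²u but no t with vR²t and uR²t.
C: satisfies the condition.
D: satisfies the condition.
Valid on: C, D.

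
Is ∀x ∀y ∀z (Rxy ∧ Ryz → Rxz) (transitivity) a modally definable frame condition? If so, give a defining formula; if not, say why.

The condition is transitivity. A defining modal formula is □p → □□p.
Suppose □p→□□p is valid. Take Rxy, Ryz and set V(p)={w : Rxw}. Then □p at x, so □□p at x, so □p at y, so p at z, i.e. Rxz.

Yes, by □p → □□p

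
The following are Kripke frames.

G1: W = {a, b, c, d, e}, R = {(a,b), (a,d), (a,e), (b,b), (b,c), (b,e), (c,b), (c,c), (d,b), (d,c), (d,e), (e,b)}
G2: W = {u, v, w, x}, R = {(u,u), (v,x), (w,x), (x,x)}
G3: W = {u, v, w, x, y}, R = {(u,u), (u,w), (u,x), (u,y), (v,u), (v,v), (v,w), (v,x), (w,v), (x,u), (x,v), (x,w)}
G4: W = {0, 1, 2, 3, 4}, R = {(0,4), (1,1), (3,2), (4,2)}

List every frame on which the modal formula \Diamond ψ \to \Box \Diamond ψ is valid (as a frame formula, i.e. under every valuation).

Frame correspondent (Sahlqvist): \forall x \forall y \forall z (Rxy \wedge Rxz \to Ryz) — i.e. the Euclidean property.
G1: fails — Rab and Rad but not Rbd.
G2: condition met.
G3: fails — Ruw and Ruw but not Rww.
G4: fails — R04 and R04 but not R44.
Valid on: G2.

G2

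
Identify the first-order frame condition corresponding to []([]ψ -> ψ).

shift-reflexivity

Suppose □(□ψ→ψ) is valid. Take Rxy and set V(ψ)={w : Ryw}. Then at y, □ψ holds; since □(□ψ→ψ) at x, □ψ→ψ at y, so ψ at y, i.e. Ryy.
Conversely, on a frame with shift-reflexivity the schema holds at every world under every valuation.
So the correspondent is shift-reflexivity.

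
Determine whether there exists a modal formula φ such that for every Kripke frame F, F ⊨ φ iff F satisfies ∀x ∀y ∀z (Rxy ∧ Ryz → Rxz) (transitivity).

Definable; □r → □□r defines it

The condition is transitivity. A defining modal formula is □r → □□r.
Suppose □r→□□r is valid. Take Rxy, Ryz and set V(r)={w : Rxw}. Then □r at x, so □□r at x, so □r at y, so r at z, i.e. Rxz.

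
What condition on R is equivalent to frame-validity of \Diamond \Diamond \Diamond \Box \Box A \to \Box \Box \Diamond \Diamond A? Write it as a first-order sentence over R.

This is a Sahlqvist (Geach-type) schema ◇^3□^2A → □^2◇^2A.
Minimal-valuation argument: fix x; take any y with xR^3y and any z with xR^2z. Set V(A) to the set of worlds R-reachable from y in exactly 2 steps. Then □^2A holds at y, so the antecedent holds at x; validity forces ◇^2A at z, giving a w with zR^2w and yR^2w.
First-order correspondent: \forall x \forall y \forall z ((x R^3 y \wedge x R^2 z) \to \exists w (y R^2 w \wedge z R^2 w)).

\forall x \forall y \forall z ((x R^3 y \wedge x R^2 z) \to \exists w (y R^2 w \wedge z R^2 w))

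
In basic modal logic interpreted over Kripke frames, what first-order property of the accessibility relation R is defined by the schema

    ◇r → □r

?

Suppose ◇r→□r is valid. Take Rxy, Rxz and set V(r)={y}. Then ◇r at x, so □r at x, so r at z, i.e. z=y.
The converse is a direct semantic check.
Frame condition: ∀x ∀y ∀z (Rxy ∧ Rxz → y = z).

Partial functionality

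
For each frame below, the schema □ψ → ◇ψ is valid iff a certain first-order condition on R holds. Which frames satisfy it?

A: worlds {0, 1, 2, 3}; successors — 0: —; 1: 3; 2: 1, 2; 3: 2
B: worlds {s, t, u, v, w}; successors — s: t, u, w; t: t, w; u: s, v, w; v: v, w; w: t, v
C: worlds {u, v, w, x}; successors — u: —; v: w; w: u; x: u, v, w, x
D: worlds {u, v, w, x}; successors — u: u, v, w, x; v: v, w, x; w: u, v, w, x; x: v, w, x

B, D

The schema corresponds to seriality: ∀x ∃y Rxy.
A: fails — world 0 has no successor.
B: satisfies the condition.
C: fails — world u has no successor.
D: satisfies the condition.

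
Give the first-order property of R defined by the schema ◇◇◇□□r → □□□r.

This is a Sahlqvist (Geach-type) schema ◇^3□^2r → □^3◇^0r.
Minimal-valuation argument: fix x; take any y with xR^3y and any z with xR^3z. Set V(r) to the set of worlds R-reachable from y in exactly 2 steps. Then □^2r holds at y, so the antecedent holds at x; validity forces ◇^0r at z, giving a w with zR^0w and yR^2w.
First-order correspondent: ∀x ∀y ∀z ((xR³y ∧ xR³z) → ∃w (yR²w ∧ z = w)).

∀x ∀y ∀z ((xR³y ∧ xR³z) → ∃w (yR²w ∧ z = w))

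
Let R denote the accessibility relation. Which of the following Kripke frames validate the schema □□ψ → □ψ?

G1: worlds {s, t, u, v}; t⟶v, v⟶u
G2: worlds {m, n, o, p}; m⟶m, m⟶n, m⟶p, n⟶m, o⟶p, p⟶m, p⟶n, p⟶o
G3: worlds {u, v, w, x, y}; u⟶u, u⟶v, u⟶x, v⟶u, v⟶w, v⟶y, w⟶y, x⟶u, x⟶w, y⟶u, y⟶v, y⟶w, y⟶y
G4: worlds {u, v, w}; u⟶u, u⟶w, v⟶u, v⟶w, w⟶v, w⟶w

G4

This is the axiom for density; its first-order frame correspondent is ∀x ∀y (Rxy → ∃z (Rxz ∧ Rzy)).
G1: fails — Rvu but no z with Rvz and Rzu.
G2: fails — Rop but no z with Roz and Rzp.
G3: fails — Rxw but no z with Rxz and Rzw.
G4: holds.
Valid on: G4.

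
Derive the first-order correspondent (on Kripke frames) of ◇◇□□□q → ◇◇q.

∀x ∀y (xR²y → ∃w (yR³w ∧ xR²w))

This is a Sahlqvist (Geach-type) schema ◇^2□^3q → □^0◇^2q.
Minimal-valuation argument: fix x; take any y with xR^2y and any z with xR^0z. Set V(q) to the set of worlds R-reachable from y in exactly 3 steps. Then □^3q holds at y, so the antecedent holds at x; validity forces ◇^2q at z, giving a w with zR^2w and yR^3w.
First-order correspondent: ∀x ∀y (xR²y → ∃w (yR³w ∧ xR²w)).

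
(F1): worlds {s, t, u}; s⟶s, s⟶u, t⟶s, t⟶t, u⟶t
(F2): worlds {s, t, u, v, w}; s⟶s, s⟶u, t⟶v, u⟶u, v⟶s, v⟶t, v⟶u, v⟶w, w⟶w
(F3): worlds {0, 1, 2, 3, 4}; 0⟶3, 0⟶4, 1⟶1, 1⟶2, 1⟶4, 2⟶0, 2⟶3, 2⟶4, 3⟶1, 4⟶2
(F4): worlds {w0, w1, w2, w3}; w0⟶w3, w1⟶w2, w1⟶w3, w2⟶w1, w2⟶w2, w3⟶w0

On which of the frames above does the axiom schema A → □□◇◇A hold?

Frame correspondent (Sahlqvist): ∀x ∀z (xR²z → ∃w (x = w ∧ zR²w)) — i.e. a generalized confluence (Geach) condition.
(F1): holds.
(F2): fails — sR²u but no w* with s=w* and uR²w*.
(F3): fails — 0R²2 but no w with 0=w and 2R²w.
(F4): fails — w1R²w0 but no w with w1=w and w0R²w.
Valid on: (F1).

(F1)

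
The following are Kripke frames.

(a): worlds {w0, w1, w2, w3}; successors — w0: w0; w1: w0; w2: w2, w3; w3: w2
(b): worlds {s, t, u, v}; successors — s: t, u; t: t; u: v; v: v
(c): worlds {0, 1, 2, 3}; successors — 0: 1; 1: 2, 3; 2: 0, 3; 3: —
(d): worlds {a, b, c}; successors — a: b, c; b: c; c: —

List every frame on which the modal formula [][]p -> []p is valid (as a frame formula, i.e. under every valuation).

The schema corresponds to density: forall x forall y (Rxy -> exists z (Rxz & Rzy)).
(a): ✓.
(b): fails — Rsu but no z with Rsz and Rzu.
(c): fails — R12 but no z with R1z and Rz2.
(d): fails — Rab but no z with Raz and Rzb.
Valid on: (a).

(a)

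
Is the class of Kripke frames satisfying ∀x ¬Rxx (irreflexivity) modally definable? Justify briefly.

Modal frame validity is preserved under surjective bounded morphisms.
The 4-cycle (worlds 0,1,2,3 with 0→1→2→3→0) is irreflexive, and the map sending every world to a single reflexive point • is a surjective bounded morphism (forth: every edge maps to (•,•); back: every world has a successor). So any modal formula valid on the 4-cycle is also valid on the reflexive point, which is not irreflexive.
So no modal formula (or set of formulas) defines exactly the irreflexive frames.

No — not modally definable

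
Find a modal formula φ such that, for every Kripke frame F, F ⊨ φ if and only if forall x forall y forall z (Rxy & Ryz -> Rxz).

□q → □□q

A defining formula is □q → □□q (the 4 axiom).
Suppose □q→□□q is valid. Take Rxy, Ryz and set V(q)={w : Rxw}. Then □q at x, so □□q at x, so □q at y, so q at z, i.e. Rxz.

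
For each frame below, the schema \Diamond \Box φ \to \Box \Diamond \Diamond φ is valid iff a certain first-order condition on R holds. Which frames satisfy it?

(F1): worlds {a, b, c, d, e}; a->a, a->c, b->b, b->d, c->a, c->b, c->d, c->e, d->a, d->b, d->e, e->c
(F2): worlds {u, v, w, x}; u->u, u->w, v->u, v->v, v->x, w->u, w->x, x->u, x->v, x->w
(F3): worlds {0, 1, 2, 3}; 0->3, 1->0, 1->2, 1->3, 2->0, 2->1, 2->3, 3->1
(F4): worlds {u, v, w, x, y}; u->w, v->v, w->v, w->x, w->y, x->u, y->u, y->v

Frame correspondent (Sahlqvist): \forall x \forall y \forall z ((xRy \wedge xRz) \to \exists w (yRw \wedge z R^2 w)) — i.e. a generalized confluence (Geach) condition.
(F1): fails — cRe, cRb but no w with eRw and bR²w.
(F2): condition met.
(F3): fails — 0R3, 0R3 but no w with 3Rw and 3R²w.
(F4): fails — wRv, wRx but no t with vRt and xR²t.
Valid on: (F2).

(F2)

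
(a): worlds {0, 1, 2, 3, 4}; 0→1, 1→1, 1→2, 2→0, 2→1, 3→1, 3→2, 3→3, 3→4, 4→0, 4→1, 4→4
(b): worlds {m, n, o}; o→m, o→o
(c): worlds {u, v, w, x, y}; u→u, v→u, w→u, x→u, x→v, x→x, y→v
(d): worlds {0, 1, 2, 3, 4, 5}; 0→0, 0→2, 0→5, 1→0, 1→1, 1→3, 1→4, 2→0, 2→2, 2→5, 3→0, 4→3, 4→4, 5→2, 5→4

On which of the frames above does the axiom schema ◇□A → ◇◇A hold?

The schema corresponds to a generalized confluence (Geach) condition: ∀x ∀y (xRy → ∃w (yRw ∧ xR²w)).
(a): condition met.
(b): fails — oRm but no w with mRw and oR²w.
(c): condition met.
(d): condition met.

(a), (c), (d)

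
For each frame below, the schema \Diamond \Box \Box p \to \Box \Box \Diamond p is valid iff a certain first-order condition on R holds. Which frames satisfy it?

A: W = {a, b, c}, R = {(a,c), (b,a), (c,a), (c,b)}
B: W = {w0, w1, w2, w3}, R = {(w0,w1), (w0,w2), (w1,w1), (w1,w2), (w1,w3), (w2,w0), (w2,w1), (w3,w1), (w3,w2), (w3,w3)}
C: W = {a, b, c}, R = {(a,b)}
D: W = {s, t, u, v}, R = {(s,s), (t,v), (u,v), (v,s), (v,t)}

B, C, D

This is the axiom for a generalized confluence (Geach) condition; its first-order frame correspondent is \forall x \forall y \forall z ((xRy \wedge x R^2 z) \to \exists w (y R^2 w \wedge zRw)).
A: fails — cRa, cR²a but no w with aR²w and aRw.
B: condition met.
C: condition met.
D: condition met.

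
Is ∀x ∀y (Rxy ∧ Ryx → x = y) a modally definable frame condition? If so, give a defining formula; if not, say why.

Modal frame validity is preserved under surjective bounded morphisms.
The 6-cycle (worlds s,t,u,v,w,x with s→t→u→v→w→x→s) is antisymmetric. Sending even-indexed worlds to • and odd-indexed worlds to ∘ is a surjective bounded morphism onto the two-world frame with •↔∘, which is not antisymmetric.
So no modal formula (or set of formulas) defines exactly the antisymmetric frames.

No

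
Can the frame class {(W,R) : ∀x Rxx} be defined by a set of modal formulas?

Yes: it is reflexivity, defined by the T schema □r → r.
Suppose □r→r is valid. At any x set V(r)={w : Rxw}. Then □r holds at x, so r holds at x, i.e. Rxx.

Yes — defined by □r → r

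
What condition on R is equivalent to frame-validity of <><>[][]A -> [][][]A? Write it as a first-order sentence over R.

This is a Sahlqvist (Geach-type) schema ◇^2□^2A → □^3◇^0A.
Minimal-valuation argument: fix x; take any y with xR^2y and any z with xR^3z. Set V(A) to the set of worlds R-reachable from y in exactly 2 steps. Then □^2A holds at y, so the antecedent holds at x; validity forces ◇^0A at z, giving a w with zR^0w and yR^2w.
First-order correspondent: forall x forall y forall z ((x R^2 y & x R^3 z) -> exists w (y R^2 w & z = w)).

forall x forall y forall z ((x R^2 y & x R^3 z) -> exists w (y R^2 w & z = w))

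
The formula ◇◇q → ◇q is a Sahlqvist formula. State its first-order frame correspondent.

This is a form of the 4 axiom.
It corresponds to transitivity: ∀x ∀y ∀z (Rxy ∧ Ryz → Rxz).

transitivity: ∀x ∀y ∀z (Rxy ∧ Ryz → Rxz)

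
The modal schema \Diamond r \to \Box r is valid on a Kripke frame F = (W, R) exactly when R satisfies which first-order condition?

Suppose ◇r→□r is valid. Take Rxy, Rxz and set V(r)={y}. Then ◇r at x, so □r at x, so r at z, i.e. z=y.
The converse is a direct semantic check.
Frame condition: \forall x \forall y \forall z (Rxy \wedge Rxz \to y = z).

Partial functionality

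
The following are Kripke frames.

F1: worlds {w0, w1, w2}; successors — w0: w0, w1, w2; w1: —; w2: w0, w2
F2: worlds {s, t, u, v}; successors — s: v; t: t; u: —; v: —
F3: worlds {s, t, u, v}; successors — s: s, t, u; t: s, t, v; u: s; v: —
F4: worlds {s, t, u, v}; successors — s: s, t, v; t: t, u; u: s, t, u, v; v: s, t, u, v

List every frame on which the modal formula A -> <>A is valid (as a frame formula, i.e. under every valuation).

The schema corresponds to reflexivity: forall x Rxx.
F1: fails — world w1 does not see itself.
F2: fails — world s does not see itself.
F3: fails — world u does not see itself.
F4: holds.

F4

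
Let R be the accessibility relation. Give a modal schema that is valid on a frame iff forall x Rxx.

This is reflexivity; the standard corresponding axiom is T: □q → q.
Suppose □q→q is valid. At any x set V(q)={w : Rxw}. Then □q holds at x, so q holds at x, i.e. Rxx.

□q → q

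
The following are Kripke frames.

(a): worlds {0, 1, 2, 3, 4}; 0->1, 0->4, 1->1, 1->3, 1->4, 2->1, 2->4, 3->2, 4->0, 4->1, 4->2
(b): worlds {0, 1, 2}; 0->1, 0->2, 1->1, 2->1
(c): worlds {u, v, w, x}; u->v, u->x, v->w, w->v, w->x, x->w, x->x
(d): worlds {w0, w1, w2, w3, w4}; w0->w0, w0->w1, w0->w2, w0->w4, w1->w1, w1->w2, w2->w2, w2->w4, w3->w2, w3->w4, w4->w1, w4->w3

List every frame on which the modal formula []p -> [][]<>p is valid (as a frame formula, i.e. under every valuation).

The schema corresponds to a generalized confluence (Geach) condition: forall x forall z (x R^2 z -> exists w (xRw & zRw)).
(a): fails — 0R²3 but no w with 0Rw and 3Rw.
(b): holds.
(c): holds.
(d): fails — w2R²w4 but no w with w2Rw and w4Rw.
Valid on: (b), (c).

(b), (c)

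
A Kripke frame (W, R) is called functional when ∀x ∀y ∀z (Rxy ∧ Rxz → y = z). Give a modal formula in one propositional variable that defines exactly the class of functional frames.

This is partial functionality; the standard corresponding axiom is CD: ◇s → □s.
Suppose ◇s→□s is valid. Take Rxy, Rxz and set V(s)={y}. Then ◇s at x, so □s at x, so s at z, i.e. z=y.

◇s → □s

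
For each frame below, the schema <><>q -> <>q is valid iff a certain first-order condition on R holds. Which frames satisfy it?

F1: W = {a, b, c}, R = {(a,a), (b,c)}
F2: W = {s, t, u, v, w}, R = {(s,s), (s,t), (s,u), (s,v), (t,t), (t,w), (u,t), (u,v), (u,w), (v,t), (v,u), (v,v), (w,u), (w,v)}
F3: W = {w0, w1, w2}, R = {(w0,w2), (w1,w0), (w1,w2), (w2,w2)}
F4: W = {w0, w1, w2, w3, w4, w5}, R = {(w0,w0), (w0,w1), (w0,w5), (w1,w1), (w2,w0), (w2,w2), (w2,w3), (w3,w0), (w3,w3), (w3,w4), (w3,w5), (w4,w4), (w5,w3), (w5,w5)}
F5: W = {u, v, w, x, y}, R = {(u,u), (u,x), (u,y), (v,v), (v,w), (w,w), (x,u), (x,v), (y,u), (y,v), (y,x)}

This is the axiom for transitivity; its first-order frame correspondent is forall x forall y forall z (Rxy & Ryz -> Rxz).
F1: condition met.
F2: fails — Ruv and Rvu but not Ruu.
F3: condition met.
F4: fails — Rw3w0 and Rw0w1 but not Rw3w1.
F5: fails — Rxu and Rux but not Rxx.
Valid on: F1, F3.

F1, F3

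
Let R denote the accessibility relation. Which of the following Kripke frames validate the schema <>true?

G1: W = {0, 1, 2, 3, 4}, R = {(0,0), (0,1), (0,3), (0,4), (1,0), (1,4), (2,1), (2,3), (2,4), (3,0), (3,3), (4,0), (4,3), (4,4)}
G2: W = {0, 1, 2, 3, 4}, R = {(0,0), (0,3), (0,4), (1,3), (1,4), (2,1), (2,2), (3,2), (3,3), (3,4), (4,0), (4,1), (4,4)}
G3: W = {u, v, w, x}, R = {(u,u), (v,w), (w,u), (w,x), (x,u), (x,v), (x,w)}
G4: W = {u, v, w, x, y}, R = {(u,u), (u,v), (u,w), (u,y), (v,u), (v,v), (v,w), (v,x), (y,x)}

The schema corresponds to seriality: forall x exists y Rxy.
G1: condition met.
G2: condition met.
G3: condition met.
G4: fails — world w has no successor.

G1, G2, G3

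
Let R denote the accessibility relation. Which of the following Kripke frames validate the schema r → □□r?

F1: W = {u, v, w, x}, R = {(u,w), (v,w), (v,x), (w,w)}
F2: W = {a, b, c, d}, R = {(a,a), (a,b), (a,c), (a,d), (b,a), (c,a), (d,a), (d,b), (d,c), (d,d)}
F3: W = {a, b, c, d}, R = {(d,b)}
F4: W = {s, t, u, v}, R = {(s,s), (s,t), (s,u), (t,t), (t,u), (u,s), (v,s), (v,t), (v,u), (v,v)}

F3

Frame correspondent (Sahlqvist): ∀x ∀z (xR²z → ∃w (x = w ∧ z = w)) — i.e. a generalized confluence (Geach) condition.
F1: fails — uR²w but u ≠ w.
F2: fails — aR²b but a ≠ b.
F3: condition met.
F4: fails — sR²t but s ≠ t.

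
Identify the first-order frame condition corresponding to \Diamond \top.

seriality: \forall x \exists y Rxy

This is a form of the D axiom.
It corresponds to seriality: \forall x \exists y Rxy.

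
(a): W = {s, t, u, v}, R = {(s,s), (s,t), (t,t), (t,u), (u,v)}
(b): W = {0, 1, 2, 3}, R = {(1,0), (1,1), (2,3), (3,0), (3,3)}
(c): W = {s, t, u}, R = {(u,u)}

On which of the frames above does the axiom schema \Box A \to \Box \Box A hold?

Frame correspondent (Sahlqvist): \forall x \forall y \forall z (Rxy \wedge Ryz \to Rxz) — i.e. transitivity.
(a): fails — Rtu and Ruv but not Rtv.
(b): fails — R23 and R30 but not R20.
(c): ✓.
Valid on: (c).

(c)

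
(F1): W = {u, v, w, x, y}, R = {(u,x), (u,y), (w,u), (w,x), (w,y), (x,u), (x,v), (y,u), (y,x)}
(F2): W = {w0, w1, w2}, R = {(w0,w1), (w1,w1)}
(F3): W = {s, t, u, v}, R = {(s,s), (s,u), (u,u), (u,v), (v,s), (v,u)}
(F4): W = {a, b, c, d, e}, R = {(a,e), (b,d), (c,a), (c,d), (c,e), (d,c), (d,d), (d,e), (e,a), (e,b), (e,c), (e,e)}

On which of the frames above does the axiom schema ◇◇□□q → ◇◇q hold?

Frame correspondent (Sahlqvist): ∀x ∀y (xR²y → ∃w (yR²w ∧ xR²w)) — i.e. a generalized confluence (Geach) condition.
(F1): fails — uR²v but no t with vR²t and uR²t.
(F2): holds.
(F3): holds.
(F4): holds.

(F2), (F3), (F4)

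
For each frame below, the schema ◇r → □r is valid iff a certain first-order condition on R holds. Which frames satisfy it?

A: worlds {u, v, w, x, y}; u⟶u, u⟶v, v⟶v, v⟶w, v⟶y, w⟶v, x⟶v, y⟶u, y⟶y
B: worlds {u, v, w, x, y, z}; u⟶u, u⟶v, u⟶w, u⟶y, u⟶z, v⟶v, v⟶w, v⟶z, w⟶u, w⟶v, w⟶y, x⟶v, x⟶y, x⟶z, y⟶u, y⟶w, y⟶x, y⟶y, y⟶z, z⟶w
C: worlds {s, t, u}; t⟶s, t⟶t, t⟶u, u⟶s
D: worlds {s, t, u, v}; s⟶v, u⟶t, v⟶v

Frame correspondent (Sahlqvist): ∀x ∀y ∀z (Rxy ∧ Rxz → y = z) — i.e. partial functionality.
A: fails — u sees both u and v.
B: fails — u sees both u and v.
C: fails — t sees both s and t.
D: condition met.
Valid on: D.

D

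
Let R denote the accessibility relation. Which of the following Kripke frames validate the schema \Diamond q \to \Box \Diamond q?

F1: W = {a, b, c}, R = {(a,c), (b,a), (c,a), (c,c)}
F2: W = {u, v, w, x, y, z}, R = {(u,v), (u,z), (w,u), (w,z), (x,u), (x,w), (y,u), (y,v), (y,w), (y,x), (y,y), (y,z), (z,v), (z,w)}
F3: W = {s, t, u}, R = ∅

F3

This is the axiom for the Euclidean property; its first-order frame correspondent is \forall x \forall y \forall z (Rxy \wedge Rxz \to Ryz).
F1: fails — Rba and Rba but not Raa.
F2: fails — Ruv and Ruv but not Rvv.
F3: condition met.
Valid on: F3.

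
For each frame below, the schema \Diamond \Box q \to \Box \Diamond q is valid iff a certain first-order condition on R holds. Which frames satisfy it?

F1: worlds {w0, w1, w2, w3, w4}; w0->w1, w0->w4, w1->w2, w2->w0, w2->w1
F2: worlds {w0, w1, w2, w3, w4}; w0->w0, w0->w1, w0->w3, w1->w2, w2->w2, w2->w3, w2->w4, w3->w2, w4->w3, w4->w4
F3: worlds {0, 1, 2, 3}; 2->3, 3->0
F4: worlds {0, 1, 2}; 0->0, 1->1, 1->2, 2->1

F4

This is the axiom for convergence; its first-order frame correspondent is \forall x \forall y \forall z (Rxy \wedge Rxz \to \exists w (Ryw \wedge Rzw)).
F1: fails — Rw0w4 and Rw0w4 but w4 and w4 have no common successor.
F2: fails — Rw0w1 and Rw0w0 but w1 and w0 have no common successor.
F3: fails — R30 and R30 but 0 and 0 have no common successor.
F4: satisfies the condition.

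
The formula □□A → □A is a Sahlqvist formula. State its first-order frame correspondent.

density

This schema is the C4 axiom.
Its frame correspondent is density — ∀x ∀y (Rxy → ∃z (Rxz ∧ Rzy)).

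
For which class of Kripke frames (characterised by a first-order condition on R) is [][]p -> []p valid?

This schema is the C4 axiom.
Its frame correspondent is density — forall x forall y (Rxy -> exists z (Rxz & Rzy)).

density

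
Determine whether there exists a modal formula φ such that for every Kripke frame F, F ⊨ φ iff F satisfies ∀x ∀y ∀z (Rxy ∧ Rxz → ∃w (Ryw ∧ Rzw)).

Definable; ◇□q → □◇q defines it

Yes: it is convergence, defined by the .2 schema ◇□q → □◇q.
Suppose ◇□q→□◇q is valid. Take Rxy, Rxz and set V(q)={w : Ryw}. Then □q at y so ◇□q at x, so □◇q at x, so ◇q at z, giving w with Rzw and Ryw.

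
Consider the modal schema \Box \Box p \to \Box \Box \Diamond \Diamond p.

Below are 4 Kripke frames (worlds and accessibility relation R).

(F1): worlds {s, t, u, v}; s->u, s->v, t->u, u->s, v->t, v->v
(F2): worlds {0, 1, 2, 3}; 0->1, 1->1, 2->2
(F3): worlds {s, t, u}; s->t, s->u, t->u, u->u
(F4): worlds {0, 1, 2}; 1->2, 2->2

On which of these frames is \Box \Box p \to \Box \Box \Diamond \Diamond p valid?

Frame correspondent (Sahlqvist): \forall x \forall z (x R^2 z \to \exists w (x R^2 w \wedge z R^2 w)) — i.e. a generalized confluence (Geach) condition.
(F1): fails — vR²t but no w with vR²w and tR²w.
(F2): satisfies the condition.
(F3): satisfies the condition.
(F4): satisfies the condition.
Valid on: (F2), (F3), (F4).

(F2), (F3), (F4)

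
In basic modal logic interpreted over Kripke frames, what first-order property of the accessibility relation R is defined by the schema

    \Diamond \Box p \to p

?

Replacing p by ¬p and contraposing gives the equivalent schema p → □◇p.
Suppose p→□◇p is valid. Take Rxy and set V(p)={x}. Then p at x, so □◇p at x, so ◇p at y, so some z with Ryz has p; z=x, i.e. Ryx.
Conversely, any frame satisfying \forall x \forall y (Rxy \to Ryx) validates the schema.
Frame condition: \forall x \forall y (Rxy \to Ryx).

symmetry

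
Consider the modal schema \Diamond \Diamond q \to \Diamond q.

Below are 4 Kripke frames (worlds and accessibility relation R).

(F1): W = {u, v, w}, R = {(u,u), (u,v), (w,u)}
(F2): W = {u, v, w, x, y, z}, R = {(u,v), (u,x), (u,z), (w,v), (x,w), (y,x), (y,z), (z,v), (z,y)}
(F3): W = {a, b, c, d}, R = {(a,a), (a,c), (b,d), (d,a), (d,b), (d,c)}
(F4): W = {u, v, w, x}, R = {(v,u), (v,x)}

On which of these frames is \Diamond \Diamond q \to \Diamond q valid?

This is the axiom for transitivity; its first-order frame correspondent is \forall x \forall y \forall z (Rxy \wedge Ryz \to Rxz).
(F1): fails — Rwu and Ruv but not Rwv.
(F2): fails — Ruz and Rzy but not Ruy.
(F3): fails — Rdb and Rbd but not Rdd.
(F4): ✓.
Valid on: (F4).

(F4)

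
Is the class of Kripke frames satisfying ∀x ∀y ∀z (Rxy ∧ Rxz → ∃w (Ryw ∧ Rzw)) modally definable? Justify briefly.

Yes, by ◇□r → □◇r

The condition is convergence. A defining modal formula is ◇□r → □◇r.
Suppose ◇□r→□◇r is valid. Take Rxy, Rxz and set V(r)={w : Ryw}. Then □r at y so ◇□r at x, so □◇r at x, so ◇r at z, giving w with Rzw and Ryw.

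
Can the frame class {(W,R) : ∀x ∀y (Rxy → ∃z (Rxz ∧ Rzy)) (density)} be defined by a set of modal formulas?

This is a Sahlqvist condition; the C4 axiom □□r → □r defines it.
Suppose □□r→□r is valid. Take Rxy and set V(r)={w : xR²w}. Then □□r at x, so □r at x, so r at y, i.e. ∃z(Rxz∧Rzy).

Definable; □□r → □r defines it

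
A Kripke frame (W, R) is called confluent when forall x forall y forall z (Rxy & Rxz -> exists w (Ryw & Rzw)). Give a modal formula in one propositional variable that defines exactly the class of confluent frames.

A defining formula is ◇□q → □◇q (the .2 axiom).
Suppose ◇□q→□◇q is valid. Take Rxy, Rxz and set V(q)={w : Ryw}. Then □q at y so ◇□q at x, so □◇q at x, so ◇q at z, giving w with Rzw and Ryw.

◇□q → □◇q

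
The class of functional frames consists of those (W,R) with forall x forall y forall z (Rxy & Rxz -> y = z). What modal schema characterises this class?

A defining formula is ◇ψ → □ψ (the CD axiom).

◇ψ → □ψ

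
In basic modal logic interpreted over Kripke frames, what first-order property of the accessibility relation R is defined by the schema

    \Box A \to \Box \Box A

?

Transitivity

This is the 4 axiom.
It corresponds to transitivity: \forall x \forall y \forall z (Rxy \wedge Ryz \to Rxz).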